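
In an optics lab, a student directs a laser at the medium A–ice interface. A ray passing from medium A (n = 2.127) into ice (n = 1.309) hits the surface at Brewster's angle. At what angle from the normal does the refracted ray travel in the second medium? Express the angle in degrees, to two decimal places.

First find Brewster's angle: tan θ_B = 1.309/2.127 = 0.6154, giving θ_B = 31.61°.
At Brewster's angle the reflected and refracted rays are perpendicular, so θ_t = 90° − θ_B = 90° − 31.61° = 58.39°.

θ_t ≈ 58.39°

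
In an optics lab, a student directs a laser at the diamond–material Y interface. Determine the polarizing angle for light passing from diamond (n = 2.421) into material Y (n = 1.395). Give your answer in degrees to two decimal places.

At Brewster's angle the reflected and refracted rays are perpendicular, which with Snell's law gives tan θ_B = n₂/n₁.
Brewster's condition: tan θ_B = n₂/n₁ = 1.395/2.421 = 0.5762.
So θ_B = arctan 0.5762 = 29.95°.

θ_B ≈ 29.95°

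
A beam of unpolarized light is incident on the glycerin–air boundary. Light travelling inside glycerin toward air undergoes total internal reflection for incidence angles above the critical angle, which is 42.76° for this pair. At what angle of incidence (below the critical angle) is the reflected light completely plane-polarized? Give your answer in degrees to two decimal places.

θ_B ≈ 34.17°

At the critical angle sin θ_c = n₂/n₁, giving n₂/n₁ = sin 42.76° = 0.6789.
Then tan θ_B = n₂/n₁ = 0.6789, so θ_B = arctan 0.6789 = 34.17°.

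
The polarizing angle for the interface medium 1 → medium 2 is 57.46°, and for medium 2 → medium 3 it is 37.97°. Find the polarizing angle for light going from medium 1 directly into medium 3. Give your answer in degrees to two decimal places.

n₂/n₁ = tan 57.46° = 1.5673 and n₃/n₂ = tan 37.97° = 0.7804.
Multiplying, n₃/n₁ = 1.5673 × 0.7804 = 1.2232, and θ_B(1→3) = arctan 1.2232 = 50.73°.

θ_B ≈ 50.73°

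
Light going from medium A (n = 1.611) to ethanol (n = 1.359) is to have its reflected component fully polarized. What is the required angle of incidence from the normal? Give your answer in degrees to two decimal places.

At Brewster's angle the reflected and refracted rays are perpendicular, which with Snell's law gives tan θ_B = n₂/n₁.
Brewster's condition: tan θ_B = n₂/n₁ = 1.359/1.611 = 0.8436.
θ_B = arctan(0.8436) = 40.15°.

θ_B ≈ 40.15°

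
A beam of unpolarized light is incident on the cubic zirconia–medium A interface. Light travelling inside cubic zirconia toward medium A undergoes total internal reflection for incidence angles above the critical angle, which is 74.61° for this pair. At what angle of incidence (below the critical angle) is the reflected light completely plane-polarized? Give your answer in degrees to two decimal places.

At the critical angle sin θ_c = n₂/n₁, giving n₂/n₁ = sin 74.61° = 0.9641.
Then tan θ_B = n₂/n₁ = 0.9641, so θ_B = arctan 0.9641 = 43.95°.

θ_B ≈ 43.95°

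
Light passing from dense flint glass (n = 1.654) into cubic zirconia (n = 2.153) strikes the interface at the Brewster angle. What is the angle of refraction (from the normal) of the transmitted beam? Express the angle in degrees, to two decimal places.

θ_t ≈ 37.53°

First find Brewster's angle: tan θ_B = 2.153/1.654 = 1.3017, giving θ_B = 52.47°.
At Brewster's angle the reflected and refracted rays are perpendicular, so θ_t = 90° − θ_B = 90° − 52.47° = 37.53°.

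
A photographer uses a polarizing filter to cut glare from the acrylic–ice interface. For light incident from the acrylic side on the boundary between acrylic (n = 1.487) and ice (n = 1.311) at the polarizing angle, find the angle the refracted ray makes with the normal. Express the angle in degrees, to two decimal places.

θ_t ≈ 48.60°

First find Brewster's angle: tan θ_B = 1.311/1.487 = 0.8816, giving θ_B = 41.40°.
The refracted ray is perpendicular to the reflected ray, so θ_t = 90° − θ_B = 48.60°.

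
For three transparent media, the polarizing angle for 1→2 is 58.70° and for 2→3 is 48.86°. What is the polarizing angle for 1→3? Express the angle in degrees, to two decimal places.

θ_B ≈ 62.03°

tan θ_B(1→2) = n₂/n₁ = tan 58.70° = 1.6447.
tan θ_B(2→3) = n₃/n₂ = tan 48.86° = 1.1447.
n₃/n₁ = 1.8827. Then tan θ_B(1→3) = n₃/n₁, so θ_B(1→3) = arctan(1.8827) = 62.03°.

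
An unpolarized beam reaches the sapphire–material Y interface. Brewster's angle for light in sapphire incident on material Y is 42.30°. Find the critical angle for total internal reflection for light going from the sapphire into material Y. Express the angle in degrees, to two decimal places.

tan θ_B = n₂/n₁ = tan 42.30° = 0.9099.
Total internal reflection: sin θ_c = n₂/n₁ = 0.9099.
θ_c = arcsin(0.9099) = 65.50°.

θ_c ≈ 65.50°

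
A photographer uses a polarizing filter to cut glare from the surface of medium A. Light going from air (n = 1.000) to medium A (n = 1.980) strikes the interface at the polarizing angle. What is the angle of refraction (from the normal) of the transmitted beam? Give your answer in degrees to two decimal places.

θ_B = arctan(n₂/n₁) = arctan(1.980/1.000) = 63.20°.
Since θ_B + θ_t = 90° at Brewster incidence, θ_t = 90° − 63.20° = 26.80°.

θ_t ≈ 26.80°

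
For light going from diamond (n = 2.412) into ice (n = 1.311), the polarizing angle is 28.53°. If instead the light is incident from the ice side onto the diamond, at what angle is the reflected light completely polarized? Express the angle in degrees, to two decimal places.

The two Brewster angles are complementary: θ_B' = 90° − θ_B = 90° − 28.53° = 61.47°.

θ_B' ≈ 61.47°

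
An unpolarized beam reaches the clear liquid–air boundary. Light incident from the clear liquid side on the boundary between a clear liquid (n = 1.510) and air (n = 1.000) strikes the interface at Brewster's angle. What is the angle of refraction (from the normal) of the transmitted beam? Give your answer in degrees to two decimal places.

θ_B = arctan(n₂/n₁) = arctan(1.000/1.510) = 33.51°.
Since θ_B + θ_t = 90° at Brewster incidence, θ_t = 90° − 33.51° = 56.49°.

θ_t ≈ 56.49°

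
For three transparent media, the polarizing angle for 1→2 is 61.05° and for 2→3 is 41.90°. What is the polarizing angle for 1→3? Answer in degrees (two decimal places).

tan θ_B(1→2) = n₂/n₁ = tan 61.05° = 1.8078.
tan θ_B(2→3) = n₃/n₂ = tan 41.90° = 0.8972.
n₃/n₁ = 1.6220. Then tan θ_B(1→3) = n₃/n₁, so θ_B(1→3) = arctan(1.6220) = 58.35°.

θ_B ≈ 58.35°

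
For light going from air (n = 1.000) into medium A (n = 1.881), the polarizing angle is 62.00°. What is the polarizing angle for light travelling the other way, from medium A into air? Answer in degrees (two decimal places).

Reversing the direction swaps n₁ and n₂, so tan θ_B' = 1/tan θ_B and θ_B' = 90° − θ_B.
Hence θ_B' = 90° − 62.00° = 28.00°.

θ_B' ≈ 28.00°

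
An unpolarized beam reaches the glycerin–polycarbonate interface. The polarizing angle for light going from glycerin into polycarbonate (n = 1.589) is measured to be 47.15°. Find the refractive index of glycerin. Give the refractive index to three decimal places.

Brewster's law: tan θ_B = n₂/n₁ (light incident in glycerin, refracted into polycarbonate).
n₁ = n₂ / tan θ_B = 1.589 / tan 47.15° = 1.474.

n ≈ 1.474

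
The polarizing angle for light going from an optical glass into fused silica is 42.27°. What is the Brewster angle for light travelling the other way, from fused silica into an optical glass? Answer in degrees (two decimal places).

tan θ_B' = n₁/n₂ = 1/tan θ_B, so θ_B' = 90° − θ_B.
θ_B' = 90° − 42.27° = 47.73°.

θ_B' ≈ 47.73°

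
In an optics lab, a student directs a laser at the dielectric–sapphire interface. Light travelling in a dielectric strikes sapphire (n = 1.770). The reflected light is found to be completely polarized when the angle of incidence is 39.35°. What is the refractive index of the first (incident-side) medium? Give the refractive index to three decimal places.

Brewster's law: tan θ_B = n₂/n₁ (light incident in a dielectric, refracted into sapphire).
n₁ = n₂ / tan θ_B = 1.770 / tan 39.35° = 2.159.

n ≈ 2.159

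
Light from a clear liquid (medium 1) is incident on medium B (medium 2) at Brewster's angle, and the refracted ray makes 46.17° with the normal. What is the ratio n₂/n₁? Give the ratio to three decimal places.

n₂/n₁ ≈ 0.960

At Brewster incidence θ_B = 90° − θ_t = 90° − 46.17° = 43.83°.
tan θ_B = n₂/n₁, so n₂/n₁ = tan 43.83° = 0.960.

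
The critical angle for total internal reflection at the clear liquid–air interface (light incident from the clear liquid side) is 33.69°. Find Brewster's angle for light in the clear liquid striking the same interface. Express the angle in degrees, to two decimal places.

θ_B ≈ 29.02°

sin θ_c = n₂/n₁, so n₂/n₁ = sin 33.69° = 0.5547.
Brewster: tan θ_B = n₂/n₁ = 0.5547.
θ_B = arctan(0.5547) = 29.02°.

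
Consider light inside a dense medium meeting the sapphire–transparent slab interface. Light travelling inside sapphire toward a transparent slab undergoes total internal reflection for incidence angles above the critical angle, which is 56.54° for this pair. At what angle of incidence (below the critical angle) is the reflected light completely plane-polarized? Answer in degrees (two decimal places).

At the critical angle sin θ_c = n₂/n₁, giving n₂/n₁ = sin 56.54° = 0.8343.
Then tan θ_B = n₂/n₁ = 0.8343, so θ_B = arctan 0.8343 = 39.84°.

θ_B ≈ 39.84°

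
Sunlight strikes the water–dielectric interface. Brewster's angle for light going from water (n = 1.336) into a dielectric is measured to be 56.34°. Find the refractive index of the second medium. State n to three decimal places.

n ≈ 2.006

Brewster's law: tan θ_B = n₂/n₁ (light incident in water, refracted into a dielectric).
n₂ = n₁ tan θ_B = 1.336 × tan 56.34° = 2.006.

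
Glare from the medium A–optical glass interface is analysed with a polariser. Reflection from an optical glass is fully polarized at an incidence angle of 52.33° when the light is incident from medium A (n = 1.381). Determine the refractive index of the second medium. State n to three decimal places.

Brewster's law: tan θ_B = n₂/n₁ (light incident in medium A, refracted into an optical glass).
n₂ = n₁ tan θ_B = 1.381 × tan 52.33° = 1.789.

n ≈ 1.789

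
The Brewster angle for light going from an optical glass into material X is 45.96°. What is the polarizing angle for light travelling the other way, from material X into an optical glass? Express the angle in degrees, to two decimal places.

θ_B' ≈ 44.04°

tan θ_B' = n₁/n₂ = 1/tan θ_B, so θ_B' = 90° − θ_B.
θ_B' = 90° − 45.96° = 44.04°.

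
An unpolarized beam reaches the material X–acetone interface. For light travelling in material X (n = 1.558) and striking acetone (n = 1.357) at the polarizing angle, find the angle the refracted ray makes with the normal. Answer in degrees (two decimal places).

θ_t ≈ 48.94°

First find Brewster's angle: tan θ_B = 1.357/1.558 = 0.8710, giving θ_B = 41.06°.
The refracted ray is perpendicular to the reflected ray, so θ_t = 90° − θ_B = 48.94°.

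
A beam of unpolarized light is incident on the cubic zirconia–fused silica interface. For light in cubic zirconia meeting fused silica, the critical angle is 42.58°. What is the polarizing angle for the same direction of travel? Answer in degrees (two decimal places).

sin θ_c = n₂/n₁, so n₂/n₁ = sin 42.58° = 0.6766.
Brewster: tan θ_B = n₂/n₁ = 0.6766.
θ_B = arctan(0.6766) = 34.08°.

θ_B ≈ 34.08°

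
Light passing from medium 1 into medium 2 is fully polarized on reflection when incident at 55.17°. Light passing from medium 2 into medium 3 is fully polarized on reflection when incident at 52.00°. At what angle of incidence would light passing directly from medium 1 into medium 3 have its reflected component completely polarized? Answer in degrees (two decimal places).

Each Brewster angle gives a ratio: n₂/n₁ = tan 55.17° = 1.4372, n₃/n₂ = tan 52.00° = 1.2799.
n₃/n₁ = 1.8395. Then tan θ_B(1→3) = n₃/n₁, so θ_B(1→3) = arctan(1.8395) = 61.47°.

θ_B ≈ 61.47°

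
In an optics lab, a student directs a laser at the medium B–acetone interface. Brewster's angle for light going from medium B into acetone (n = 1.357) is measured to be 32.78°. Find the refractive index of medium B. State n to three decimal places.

At Brewster's angle, tan θ_B = n₂/n₁ with n₁ on the incident side (medium B) and n₂ on the transmitted side (acetone).
n₁ = n₂ / tan θ_B = 1.357 / tan 32.78° = 2.107.

n ≈ 2.107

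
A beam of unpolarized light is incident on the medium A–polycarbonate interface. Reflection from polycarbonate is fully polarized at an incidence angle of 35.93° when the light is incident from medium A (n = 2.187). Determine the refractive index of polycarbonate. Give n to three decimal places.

n ≈ 1.585

Brewster's law: tan θ_B = n₂/n₁ (light incident in medium A, refracted into polycarbonate).
n₂ = n₁ tan θ_B = 2.187 × tan 35.93° = 1.585.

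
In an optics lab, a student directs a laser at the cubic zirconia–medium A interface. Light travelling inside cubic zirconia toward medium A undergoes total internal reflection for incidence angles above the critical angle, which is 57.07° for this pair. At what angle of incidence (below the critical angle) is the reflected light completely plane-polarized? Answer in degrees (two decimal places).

θ_B ≈ 40.01°

n₂/n₁ = sin θ_c = sin 57.07° = 0.8393.
tan θ_B equals the same ratio, so θ_B = arctan(0.8393) = 40.01°.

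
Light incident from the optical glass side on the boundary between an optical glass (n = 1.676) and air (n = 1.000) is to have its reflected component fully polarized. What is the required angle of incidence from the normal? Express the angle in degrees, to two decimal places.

Brewster's condition: tan θ_B = n₂/n₁ = 1.000/1.676 = 0.5967. Taking the arctangent, θ_B = 30.82°.

θ_B ≈ 30.82°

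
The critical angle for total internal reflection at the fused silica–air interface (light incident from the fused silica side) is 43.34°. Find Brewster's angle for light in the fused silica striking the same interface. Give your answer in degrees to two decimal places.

θ_B ≈ 34.46°

At the critical angle sin θ_c = n₂/n₁, giving n₂/n₁ = sin 43.34° = 0.6863.
Then tan θ_B = n₂/n₁ = 0.6863, so θ_B = arctan 0.6863 = 34.46°.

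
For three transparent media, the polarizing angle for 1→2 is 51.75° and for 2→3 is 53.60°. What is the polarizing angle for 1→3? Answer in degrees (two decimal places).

tan θ_B(1→2) = n₂/n₁ = tan 51.75° = 1.2685.
tan θ_B(2→3) = n₃/n₂ = tan 53.60° = 1.3564.
n₃/n₁ = 1.7205. Then tan θ_B(1→3) = n₃/n₁, so θ_B(1→3) = arctan(1.7205) = 59.83°.

θ_B ≈ 59.83°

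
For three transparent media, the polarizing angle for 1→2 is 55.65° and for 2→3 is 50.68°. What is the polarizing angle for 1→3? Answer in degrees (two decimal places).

n₂/n₁ = tan 55.65° = 1.4632 and n₃/n₂ = tan 50.68° = 1.2209.
So n₃/n₁ = (n₂/n₁)(n₃/n₂) = 1.4632 × 1.2209 = 1.7864.
θ_B(1→3) = arctan(1.7864) = 60.76°.

θ_B ≈ 60.76°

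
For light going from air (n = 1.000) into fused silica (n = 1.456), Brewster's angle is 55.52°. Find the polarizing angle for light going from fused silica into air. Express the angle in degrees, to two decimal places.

θ_B' ≈ 34.48°

The two Brewster angles are complementary: θ_B' = 90° − θ_B = 90° − 55.52° = 34.48°.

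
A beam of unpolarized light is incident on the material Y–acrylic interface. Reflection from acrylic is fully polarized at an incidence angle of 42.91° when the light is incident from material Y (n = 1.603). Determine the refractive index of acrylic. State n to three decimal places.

At Brewster's angle, tan θ_B = n₂/n₁ with n₁ on the incident side (material Y) and n₂ on the transmitted side (acrylic).
n₂ = n₁ tan θ_B = 1.603 × tan 42.91° = 1.490.

n ≈ 1.490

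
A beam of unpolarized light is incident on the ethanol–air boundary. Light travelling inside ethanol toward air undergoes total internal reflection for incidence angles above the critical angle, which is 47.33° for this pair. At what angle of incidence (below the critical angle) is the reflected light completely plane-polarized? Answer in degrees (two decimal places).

sin θ_c = n₂/n₁, so n₂/n₁ = sin 47.33° = 0.7353.
Brewster: tan θ_B = n₂/n₁ = 0.7353.
θ_B = arctan(0.7353) = 36.33°.

θ_B ≈ 36.33°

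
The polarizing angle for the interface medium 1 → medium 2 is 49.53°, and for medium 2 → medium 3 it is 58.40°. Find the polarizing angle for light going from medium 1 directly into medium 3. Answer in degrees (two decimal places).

Each Brewster angle gives a ratio: n₂/n₁ = tan 49.53° = 1.1721, n₃/n₂ = tan 58.40° = 1.6255.
So n₃/n₁ = (n₂/n₁)(n₃/n₂) = 1.1721 × 1.6255 = 1.9052.
θ_B(1→3) = arctan(1.9052) = 62.31°.

θ_B ≈ 62.31°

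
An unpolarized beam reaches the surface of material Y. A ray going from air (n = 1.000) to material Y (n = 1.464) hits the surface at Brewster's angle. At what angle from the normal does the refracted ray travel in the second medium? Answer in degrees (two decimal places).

θ_t ≈ 34.34°

tan θ_B = n₂/n₁ = 1.464/1.000 = 1.4640, so θ_B = 55.66°.
Since θ_B + θ_t = 90° at Brewster incidence, θ_t = 90° − 55.66° = 34.34°.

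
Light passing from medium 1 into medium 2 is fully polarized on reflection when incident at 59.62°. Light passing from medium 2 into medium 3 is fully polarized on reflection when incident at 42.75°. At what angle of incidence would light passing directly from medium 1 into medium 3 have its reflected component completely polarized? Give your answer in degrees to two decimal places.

θ_B ≈ 57.62°

Each Brewster angle gives a ratio: n₂/n₁ = tan 59.62° = 1.7058, n₃/n₂ = tan 42.75° = 0.9244.
Multiplying, n₃/n₁ = 1.7058 × 0.9244 = 1.5768, and θ_B(1→3) = arctan 1.5768 = 57.62°.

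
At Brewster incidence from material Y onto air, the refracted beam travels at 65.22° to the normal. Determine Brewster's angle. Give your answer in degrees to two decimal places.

At Brewster's angle the reflected and refracted rays are perpendicular, so θ_B + θ_t = 90°.
θ_B = 90° − 65.22° = 24.78°.

θ_B ≈ 24.78°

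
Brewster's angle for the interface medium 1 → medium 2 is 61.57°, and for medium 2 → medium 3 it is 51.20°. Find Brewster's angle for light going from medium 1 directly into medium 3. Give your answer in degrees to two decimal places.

n₂/n₁ = tan 61.57° = 1.8471 and n₃/n₂ = tan 51.20° = 1.2437.
n₃/n₁ = 2.2974. Then tan θ_B(1→3) = n₃/n₁, so θ_B(1→3) = arctan(2.2974) = 66.48°.

θ_B ≈ 66.48°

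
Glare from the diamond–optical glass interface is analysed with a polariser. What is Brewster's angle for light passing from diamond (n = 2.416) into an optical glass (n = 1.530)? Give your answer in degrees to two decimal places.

θ_B ≈ 32.35°

At Brewster's angle the reflected and refracted rays are perpendicular, which with Snell's law gives tan θ_B = n₂/n₁.
tan θ_B = n₂/n₁ = 1.530/2.416 = 0.6333. Taking the arctangent, θ_B = 32.35°.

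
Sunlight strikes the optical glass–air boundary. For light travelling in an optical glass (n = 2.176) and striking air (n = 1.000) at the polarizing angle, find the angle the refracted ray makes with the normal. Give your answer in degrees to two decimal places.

First find Brewster's angle: tan θ_B = 1.000/2.176 = 0.4596, giving θ_B = 24.68°.
At Brewster's angle the reflected and refracted rays are perpendicular, so θ_t = 90° − θ_B = 90° − 24.68° = 65.32°.

θ_t ≈ 65.32°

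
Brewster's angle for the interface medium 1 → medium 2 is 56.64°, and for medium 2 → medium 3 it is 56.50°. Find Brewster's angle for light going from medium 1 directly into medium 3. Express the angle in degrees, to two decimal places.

θ_B ≈ 66.45°

n₂/n₁ = tan 56.64° = 1.5189 and n₃/n₂ = tan 56.50° = 1.5108.
n₃/n₁ = 2.2948. Then tan θ_B(1→3) = n₃/n₁, so θ_B(1→3) = arctan(2.2948) = 66.45°.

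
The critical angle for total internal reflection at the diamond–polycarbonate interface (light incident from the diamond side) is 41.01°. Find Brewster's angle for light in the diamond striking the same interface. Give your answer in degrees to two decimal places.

At the critical angle sin θ_c = n₂/n₁, giving n₂/n₁ = sin 41.01° = 0.6562.
Then tan θ_B = n₂/n₁ = 0.6562, so θ_B = arctan 0.6562 = 33.27°.

θ_B ≈ 33.27°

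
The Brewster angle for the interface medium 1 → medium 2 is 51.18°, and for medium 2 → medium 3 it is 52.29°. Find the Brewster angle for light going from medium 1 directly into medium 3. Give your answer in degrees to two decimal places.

θ_B ≈ 58.11°

tan θ_B(1→2) = n₂/n₁ = tan 51.18° = 1.2429.
tan θ_B(2→3) = n₃/n₂ = tan 52.29° = 1.2934.
Multiplying, n₃/n₁ = 1.2429 × 1.2934 = 1.6075, and θ_B(1→3) = arctan 1.6075 = 58.11°.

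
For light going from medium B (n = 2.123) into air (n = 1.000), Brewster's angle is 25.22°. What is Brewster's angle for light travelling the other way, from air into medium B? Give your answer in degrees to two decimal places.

θ_B' ≈ 64.78°

The two Brewster angles are complementary: θ_B' = 90° − θ_B = 90° − 25.22° = 64.78°.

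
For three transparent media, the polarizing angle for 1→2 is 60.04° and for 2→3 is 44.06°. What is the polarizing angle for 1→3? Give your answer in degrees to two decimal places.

Each Brewster angle gives a ratio: n₂/n₁ = tan 60.04° = 1.7348, n₃/n₂ = tan 44.06° = 0.9677.
n₃/n₁ = 1.6788. Then tan θ_B(1→3) = n₃/n₁, so θ_B(1→3) = arctan(1.6788) = 59.22°.

θ_B ≈ 59.22°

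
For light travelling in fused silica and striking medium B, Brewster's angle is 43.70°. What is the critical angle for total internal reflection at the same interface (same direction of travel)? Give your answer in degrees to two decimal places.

n₂/n₁ = tan 43.70° = 0.9556; the critical angle satisfies sin θ_c = n₂/n₁.
θ_c = arcsin(0.9556) = 72.87°.

θ_c ≈ 72.87°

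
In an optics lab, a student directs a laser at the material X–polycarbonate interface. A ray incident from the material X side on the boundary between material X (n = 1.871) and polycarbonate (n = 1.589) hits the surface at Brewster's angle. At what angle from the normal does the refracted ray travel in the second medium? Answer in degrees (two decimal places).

First find Brewster's angle: tan θ_B = 1.589/1.871 = 0.8493, giving θ_B = 40.34°.
At Brewster's angle the reflected and refracted rays are perpendicular, so θ_t = 90° − θ_B = 90° − 40.34° = 49.66°.

θ_t ≈ 49.66°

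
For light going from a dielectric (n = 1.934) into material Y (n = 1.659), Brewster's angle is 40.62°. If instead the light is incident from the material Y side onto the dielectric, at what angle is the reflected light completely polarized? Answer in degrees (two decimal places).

θ_B' ≈ 49.38°

Reversing the direction swaps n₁ and n₂, so tan θ_B' = 1/tan θ_B and θ_B' = 90° − θ_B.
Hence θ_B' = 90° − 40.62° = 49.38°.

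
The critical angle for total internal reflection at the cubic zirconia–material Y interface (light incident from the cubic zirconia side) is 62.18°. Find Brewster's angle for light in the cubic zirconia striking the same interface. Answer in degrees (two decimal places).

n₂/n₁ = sin θ_c = sin 62.18° = 0.8844.
tan θ_B equals the same ratio, so θ_B = arctan(0.8844) = 41.49°.

θ_B ≈ 41.49°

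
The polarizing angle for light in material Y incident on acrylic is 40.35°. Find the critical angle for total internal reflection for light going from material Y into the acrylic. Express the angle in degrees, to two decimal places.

n₂/n₁ = tan 40.35° = 0.8496; the critical angle satisfies sin θ_c = n₂/n₁.
θ_c = arcsin(0.8496) = 58.16°.

θ_c ≈ 58.16°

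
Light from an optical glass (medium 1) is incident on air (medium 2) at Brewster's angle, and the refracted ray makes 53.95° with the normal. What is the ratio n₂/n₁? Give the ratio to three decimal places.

At Brewster incidence θ_B = 90° − θ_t = 90° − 53.95° = 36.05°.
tan θ_B = n₂/n₁, so n₂/n₁ = tan 36.05° = 0.728.

n₂/n₁ ≈ 0.728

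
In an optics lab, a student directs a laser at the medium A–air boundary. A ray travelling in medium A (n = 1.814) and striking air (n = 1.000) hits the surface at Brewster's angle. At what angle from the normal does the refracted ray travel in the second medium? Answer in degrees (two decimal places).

tan θ_B = n₂/n₁ = 1.000/1.814 = 0.5513, so θ_B = 28.87°.
At Brewster's angle the reflected and refracted rays are perpendicular, so θ_t = 90° − θ_B = 90° − 28.87° = 61.13°.

θ_t ≈ 61.13°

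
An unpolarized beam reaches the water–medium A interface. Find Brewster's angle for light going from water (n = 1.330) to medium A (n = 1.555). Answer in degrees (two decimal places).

Brewster's condition: tan θ_B = n₂/n₁ = 1.555/1.330 = 1.1692.
θ_B = arctan(1.1692) = 49.46°.

θ_B ≈ 49.46°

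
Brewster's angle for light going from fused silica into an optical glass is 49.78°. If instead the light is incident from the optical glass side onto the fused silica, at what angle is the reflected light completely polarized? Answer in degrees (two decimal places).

θ_B' ≈ 40.22°

Reversing the direction swaps n₁ and n₂, so tan θ_B' = 1/tan θ_B and θ_B' = 90° − θ_B.
Hence θ_B' = 90° − 49.78° = 40.22°.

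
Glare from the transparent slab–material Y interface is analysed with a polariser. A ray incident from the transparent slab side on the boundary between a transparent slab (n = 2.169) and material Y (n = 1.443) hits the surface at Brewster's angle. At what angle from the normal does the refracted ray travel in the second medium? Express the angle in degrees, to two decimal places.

θ_B = arctan(n₂/n₁) = arctan(1.443/2.169) = 33.64°.
The refracted ray is perpendicular to the reflected ray, so θ_t = 90° − θ_B = 56.36°.

θ_t ≈ 56.36°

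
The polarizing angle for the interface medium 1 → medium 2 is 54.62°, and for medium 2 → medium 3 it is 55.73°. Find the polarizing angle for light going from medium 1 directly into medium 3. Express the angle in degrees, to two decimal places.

θ_B ≈ 64.18°

n₂/n₁ = tan 54.62° = 1.4082 and n₃/n₂ = tan 55.73° = 1.4676.
Multiplying, n₃/n₁ = 1.4082 × 1.4676 = 2.0666, and θ_B(1→3) = arctan 2.0666 = 64.18°.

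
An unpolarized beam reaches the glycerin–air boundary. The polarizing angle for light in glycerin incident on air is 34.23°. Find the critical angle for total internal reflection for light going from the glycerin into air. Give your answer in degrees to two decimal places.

θ_c ≈ 42.87°

From Brewster, n₂/n₁ = tan θ_B = tan 34.23° = 0.6804.
Then sin θ_c = n₂/n₁ = 0.6804, so θ_c = arcsin 0.6804 = 42.87°.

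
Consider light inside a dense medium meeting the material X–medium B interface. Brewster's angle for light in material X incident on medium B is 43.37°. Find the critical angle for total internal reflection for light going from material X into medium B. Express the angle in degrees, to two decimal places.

tan θ_B = n₂/n₁ = tan 43.37° = 0.9447.
Total internal reflection: sin θ_c = n₂/n₁ = 0.9447.
θ_c = arcsin(0.9447) = 70.85°.

θ_c ≈ 70.85°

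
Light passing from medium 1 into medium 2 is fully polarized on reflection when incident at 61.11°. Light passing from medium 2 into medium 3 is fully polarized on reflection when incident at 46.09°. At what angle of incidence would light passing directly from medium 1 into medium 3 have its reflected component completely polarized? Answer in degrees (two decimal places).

θ_B ≈ 62.02°

Each Brewster angle gives a ratio: n₂/n₁ = tan 61.11° = 1.8122, n₃/n₂ = tan 46.09° = 1.0388.
Multiplying, n₃/n₁ = 1.8122 × 1.0388 = 1.8825, and θ_B(1→3) = arctan 1.8825 = 62.02°.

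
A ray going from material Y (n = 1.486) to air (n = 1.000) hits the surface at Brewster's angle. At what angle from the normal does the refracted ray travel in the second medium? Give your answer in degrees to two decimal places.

θ_t ≈ 56.06°

θ_B = arctan(n₂/n₁) = arctan(1.000/1.486) = 33.94°.
The refracted ray is perpendicular to the reflected ray, so θ_t = 90° − θ_B = 56.06°.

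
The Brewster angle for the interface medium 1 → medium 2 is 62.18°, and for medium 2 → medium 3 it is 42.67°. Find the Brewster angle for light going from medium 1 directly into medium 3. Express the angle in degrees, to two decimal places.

θ_B ≈ 60.21°

n₂/n₁ = tan 62.18° = 1.8951 and n₃/n₂ = tan 42.67° = 0.9218.
n₃/n₁ = 1.7469. Then tan θ_B(1→3) = n₃/n₁, so θ_B(1→3) = arctan(1.7469) = 60.21°.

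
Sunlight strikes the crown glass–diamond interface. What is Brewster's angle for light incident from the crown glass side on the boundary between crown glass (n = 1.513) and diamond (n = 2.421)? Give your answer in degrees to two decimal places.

The reflected p-component vanishes when tan θ_B = n₂/n₁.
tan θ_B = n₂/n₁ = 2.421/1.513 = 1.6001.
So θ_B = arctan 1.6001 = 58.00°.

θ_B ≈ 58.00°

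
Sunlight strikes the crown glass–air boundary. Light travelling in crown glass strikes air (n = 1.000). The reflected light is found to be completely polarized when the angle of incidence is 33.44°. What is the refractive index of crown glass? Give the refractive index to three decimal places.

n ≈ 1.514

Brewster's law: tan θ_B = n₂/n₁ (light incident in crown glass, refracted into air).
n₁ = n₂ / tan θ_B = 1.000 / tan 33.44° = 1.514.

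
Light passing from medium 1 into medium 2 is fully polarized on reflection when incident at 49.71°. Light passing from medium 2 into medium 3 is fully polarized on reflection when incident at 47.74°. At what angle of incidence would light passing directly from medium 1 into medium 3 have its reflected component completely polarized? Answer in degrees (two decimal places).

θ_B ≈ 52.39°

Each Brewster angle gives a ratio: n₂/n₁ = tan 49.71° = 1.1796, n₃/n₂ = tan 47.74° = 1.1005.
n₃/n₁ = 1.2982. Then tan θ_B(1→3) = n₃/n₁, so θ_B(1→3) = arctan(1.2982) = 52.39°.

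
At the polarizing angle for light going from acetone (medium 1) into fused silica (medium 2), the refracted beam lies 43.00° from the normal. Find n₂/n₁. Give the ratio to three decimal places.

n₂/n₁ ≈ 1.072

At Brewster incidence θ_B = 90° − θ_t = 90° − 43.00° = 47.00°.
tan θ_B = n₂/n₁, so n₂/n₁ = tan 47.00° = 1.072.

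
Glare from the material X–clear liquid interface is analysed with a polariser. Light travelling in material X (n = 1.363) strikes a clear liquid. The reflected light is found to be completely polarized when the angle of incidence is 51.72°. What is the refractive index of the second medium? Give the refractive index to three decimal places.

n ≈ 1.727

Brewster's law: tan θ_B = n₂/n₁ (light incident in material X, refracted into a clear liquid).
n₂ = n₁ tan θ_B = 1.363 × tan 51.72° = 1.727.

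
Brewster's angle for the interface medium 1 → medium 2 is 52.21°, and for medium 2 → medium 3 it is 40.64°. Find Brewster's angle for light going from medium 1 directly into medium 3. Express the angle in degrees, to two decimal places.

Each Brewster angle gives a ratio: n₂/n₁ = tan 52.21° = 1.2897, n₃/n₂ = tan 40.64° = 0.8583.
So n₃/n₁ = (n₂/n₁)(n₃/n₂) = 1.2897 × 0.8583 = 1.1069.
θ_B(1→3) = arctan(1.1069) = 47.91°.

θ_B ≈ 47.91°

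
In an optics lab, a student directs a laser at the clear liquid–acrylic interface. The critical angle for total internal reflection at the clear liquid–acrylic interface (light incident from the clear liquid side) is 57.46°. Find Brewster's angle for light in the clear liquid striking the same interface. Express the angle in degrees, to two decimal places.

sin θ_c = n₂/n₁, so n₂/n₁ = sin 57.46° = 0.8430.
Brewster: tan θ_B = n₂/n₁ = 0.8430.
θ_B = arctan(0.8430) = 40.13°.

θ_B ≈ 40.13°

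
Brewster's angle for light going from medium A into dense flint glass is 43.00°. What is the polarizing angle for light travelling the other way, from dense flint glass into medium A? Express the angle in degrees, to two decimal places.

θ_B' ≈ 47.00°

Reversing the direction swaps n₁ and n₂, so tan θ_B' = 1/tan θ_B and θ_B' = 90° − θ_B.
Hence θ_B' = 90° − 43.00° = 47.00°.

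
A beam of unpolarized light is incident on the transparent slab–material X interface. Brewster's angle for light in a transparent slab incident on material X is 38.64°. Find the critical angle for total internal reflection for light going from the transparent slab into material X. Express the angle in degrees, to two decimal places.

tan θ_B = n₂/n₁ = tan 38.64° = 0.7994.
Total internal reflection: sin θ_c = n₂/n₁ = 0.7994.
θ_c = arcsin(0.7994) = 53.08°.

θ_c ≈ 53.08°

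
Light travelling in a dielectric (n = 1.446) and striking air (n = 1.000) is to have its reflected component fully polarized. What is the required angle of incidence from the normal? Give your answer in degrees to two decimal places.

At Brewster's angle the reflected and refracted rays are perpendicular, which with Snell's law gives tan θ_B = n₂/n₁.
Here n₂/n₁ = 1.000/1.446 = 0.6916, and Brewster's law gives tan θ_B = n₂/n₁. Taking the arctangent, θ_B = 34.67°.

θ_B ≈ 34.67°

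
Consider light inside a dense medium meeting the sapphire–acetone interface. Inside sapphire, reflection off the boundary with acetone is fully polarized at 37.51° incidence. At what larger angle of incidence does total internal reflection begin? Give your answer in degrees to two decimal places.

θ_c ≈ 50.14°

tan θ_B = n₂/n₁ = tan 37.51° = 0.7676.
Total internal reflection: sin θ_c = n₂/n₁ = 0.7676.
θ_c = arcsin(0.7676) = 50.14°.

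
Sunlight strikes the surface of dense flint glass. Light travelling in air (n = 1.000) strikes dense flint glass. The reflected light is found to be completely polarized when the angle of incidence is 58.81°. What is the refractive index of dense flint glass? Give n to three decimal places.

Full polarization of the reflected beam means tan θ_B = n₂/n₁, where n₁ is the incident medium (air).
n₂ = n₁ tan θ_B = 1.000 × tan 58.81° = 1.652.

n ≈ 1.652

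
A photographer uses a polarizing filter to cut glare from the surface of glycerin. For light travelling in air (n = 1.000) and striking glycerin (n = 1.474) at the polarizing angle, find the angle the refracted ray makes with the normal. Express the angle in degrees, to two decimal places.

θ_B = arctan(n₂/n₁) = arctan(1.474/1.000) = 55.85°.
The refracted ray is perpendicular to the reflected ray, so θ_t = 90° − θ_B = 34.15°.

θ_t ≈ 34.15°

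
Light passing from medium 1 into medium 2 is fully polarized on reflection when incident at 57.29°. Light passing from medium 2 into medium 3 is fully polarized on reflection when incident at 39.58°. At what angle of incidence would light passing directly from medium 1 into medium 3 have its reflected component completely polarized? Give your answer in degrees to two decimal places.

tan θ_B(1→2) = n₂/n₁ = tan 57.29° = 1.5571.
tan θ_B(2→3) = n₃/n₂ = tan 39.58° = 0.8267.
So n₃/n₁ = (n₂/n₁)(n₃/n₂) = 1.5571 × 0.8267 = 1.2872.
θ_B(1→3) = arctan(1.2872) = 52.16°.

θ_B ≈ 52.16°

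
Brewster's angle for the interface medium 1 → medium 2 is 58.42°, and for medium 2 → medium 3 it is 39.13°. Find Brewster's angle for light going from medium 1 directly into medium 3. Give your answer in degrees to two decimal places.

θ_B ≈ 52.93°

Each Brewster angle gives a ratio: n₂/n₁ = tan 58.42° = 1.6267, n₃/n₂ = tan 39.13° = 0.8135.
So n₃/n₁ = (n₂/n₁)(n₃/n₂) = 1.6267 × 0.8135 = 1.3234.
θ_B(1→3) = arctan(1.3234) = 52.93°.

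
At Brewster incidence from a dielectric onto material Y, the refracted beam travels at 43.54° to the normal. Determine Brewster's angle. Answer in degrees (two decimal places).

θ_B ≈ 46.46°

Brewster's condition makes the reflected and refracted beams perpendicular: θ_B + θ_t = 90°.
θ_B = 90° − 43.54° = 46.46°.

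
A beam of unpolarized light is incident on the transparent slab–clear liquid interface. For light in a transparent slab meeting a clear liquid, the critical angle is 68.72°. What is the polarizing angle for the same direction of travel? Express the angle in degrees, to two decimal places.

θ_B ≈ 42.98°

n₂/n₁ = sin θ_c = sin 68.72° = 0.9318.
tan θ_B equals the same ratio, so θ_B = arctan(0.9318) = 42.98°.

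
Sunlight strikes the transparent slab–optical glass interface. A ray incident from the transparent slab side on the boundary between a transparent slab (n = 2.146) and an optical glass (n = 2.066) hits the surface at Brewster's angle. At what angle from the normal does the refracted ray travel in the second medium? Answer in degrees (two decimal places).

θ_t ≈ 46.09°

θ_B = arctan(n₂/n₁) = arctan(2.066/2.146) = 43.91°.
Since θ_B + θ_t = 90° at Brewster incidence, θ_t = 90° − 43.91° = 46.09°.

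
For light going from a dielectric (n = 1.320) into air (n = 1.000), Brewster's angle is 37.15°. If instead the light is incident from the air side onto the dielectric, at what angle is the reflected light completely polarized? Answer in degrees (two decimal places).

θ_B' ≈ 52.85°

tan θ_B' = n₁/n₂ = 1/tan θ_B, so θ_B' = 90° − θ_B.
θ_B' = 90° − 37.15° = 52.85°.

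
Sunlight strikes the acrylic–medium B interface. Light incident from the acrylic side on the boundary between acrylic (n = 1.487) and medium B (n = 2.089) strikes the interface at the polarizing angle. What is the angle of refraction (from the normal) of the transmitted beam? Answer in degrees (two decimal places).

θ_t ≈ 35.44°

tan θ_B = n₂/n₁ = 2.089/1.487 = 1.4048, so θ_B = 54.56°.
The refracted ray is perpendicular to the reflected ray, so θ_t = 90° − θ_B = 35.44°.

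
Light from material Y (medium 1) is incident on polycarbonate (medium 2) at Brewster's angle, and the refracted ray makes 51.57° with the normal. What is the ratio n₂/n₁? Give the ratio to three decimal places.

At Brewster incidence θ_B = 90° − θ_t = 90° − 51.57° = 38.43°.
Then n₂/n₁ = tan θ_B = tan 38.43° = 0.793.

n₂/n₁ ≈ 0.793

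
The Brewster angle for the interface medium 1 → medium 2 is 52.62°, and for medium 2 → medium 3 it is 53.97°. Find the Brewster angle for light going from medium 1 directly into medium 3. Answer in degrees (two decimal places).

θ_B ≈ 60.94°

tan θ_B(1→2) = n₂/n₁ = tan 52.62° = 1.3089.
tan θ_B(2→3) = n₃/n₂ = tan 53.97° = 1.3749.
So n₃/n₁ = (n₂/n₁)(n₃/n₂) = 1.3089 × 1.3749 = 1.7996.
θ_B(1→3) = arctan(1.7996) = 60.94°.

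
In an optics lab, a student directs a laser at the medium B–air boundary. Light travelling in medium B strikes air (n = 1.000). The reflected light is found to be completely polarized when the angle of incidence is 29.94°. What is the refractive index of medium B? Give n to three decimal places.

n ≈ 1.736

Full polarization of the reflected beam means tan θ_B = n₂/n₁, where n₁ is the incident medium (medium B).
n₁ = n₂ / tan θ_B = 1.000 / tan 29.94° = 1.736.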